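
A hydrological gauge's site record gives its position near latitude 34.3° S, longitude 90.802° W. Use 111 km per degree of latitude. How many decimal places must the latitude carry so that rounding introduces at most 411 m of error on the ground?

One degree of latitude covers 111000 m.
N decimal places → at most half a unit in the last place, 0.5 × 10⁻ᴺ° = 111000/2 × 10⁻ᴺ m.
Setting 55500 × 10⁻ᴺ ≤ 411 gives 10ᴺ ≥ 135, i.e. N ≥ 2.13.
So 3 decimal places suffice (55.5 m); 2 would allow up to 555 m.

3 decimal places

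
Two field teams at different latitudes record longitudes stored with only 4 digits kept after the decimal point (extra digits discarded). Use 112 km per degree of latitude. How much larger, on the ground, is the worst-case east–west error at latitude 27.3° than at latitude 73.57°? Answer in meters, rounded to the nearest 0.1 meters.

Truncating at 4 decimal places can drop up to a full unit in the last place, so the longitude may be off by as much as 0.0001°.
Error at 27.3° = 0.0001° × 112000 × cos 27.3° ≈ 11.2 × 0.8886 = 9.9525 m.
Error at 73.57° = 0.0001° × 112000 × cos 73.57° ≈ 11.2 × 0.2828 = 3.1678 m.
So the lower-latitude error exceeds the higher by 9.9525 − 3.1678 = 6.7847 m.

6.8 meters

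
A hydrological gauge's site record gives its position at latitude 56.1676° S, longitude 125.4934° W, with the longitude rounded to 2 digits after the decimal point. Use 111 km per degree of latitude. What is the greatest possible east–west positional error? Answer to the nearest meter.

Rounding to 2 decimal places leaves the longitude within ±0.005° of the true value.
At latitude 56.1676° a degree of longitude spans 111000 m × cos 56.1676° = 111000 × 0.5568 ≈ 61801 m.
Maximum E–W displacement: 0.005 × 61801 = 309.005 m.

309 meters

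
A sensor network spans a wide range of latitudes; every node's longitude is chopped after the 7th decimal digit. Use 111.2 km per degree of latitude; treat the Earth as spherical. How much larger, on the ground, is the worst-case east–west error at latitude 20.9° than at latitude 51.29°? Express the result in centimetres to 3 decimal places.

0.343 centimetres

Truncating at 7 decimal places can drop up to a full unit in the last place, so the longitude may be off by as much as 1e-07°.
Error at 20.9° = 1e-07° × 111200 × cos 20.9° ≈ 0.01112 × 0.9342 = 0.010388 m.
At 51.29°: 1e-07° × 111200 × cos 51.29° = 1e-07 × 111200 × 0.6254 ≈ 0.0069542 m.
Difference: 0.010388 − 0.0069542 = 0.0034341 m.
That is 0.00343414 m = 0.34341 cm.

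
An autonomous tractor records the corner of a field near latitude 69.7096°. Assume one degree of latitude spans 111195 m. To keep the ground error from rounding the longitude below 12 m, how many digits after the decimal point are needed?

4 decimal places

At 69.7096° one degree of longitude covers 111195 × cos 69.7096° ≈ 111195 × 0.3468 ≈ 38560 m.
With N decimal places the half-ulp bound is 0.5·10⁻ᴺ°, or 0.5·10⁻ᴺ × 38560 m on the ground.
Setting 19280 × 10⁻ᴺ ≤ 12 gives 10ᴺ ≥ 1607, i.e. N ≥ 3.21.
At 3 places the error can reach 19.3 m, but 4 places keeps it to 1.93 m.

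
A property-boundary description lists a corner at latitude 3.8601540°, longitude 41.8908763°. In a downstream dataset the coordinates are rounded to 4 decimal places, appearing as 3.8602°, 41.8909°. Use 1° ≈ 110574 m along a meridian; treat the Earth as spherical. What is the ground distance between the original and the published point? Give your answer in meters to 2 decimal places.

Δlat = 3.8601540 − 3.8602 = -0.0000460°; Δlon = 41.8908763 − 41.8909 = -0.0000237°.
North–south shift: -0.0000460 × 110574 = -5.0864 m.
East–west at this latitude: -0.0000237° × 110574 × cos 3.8602° ≈ -0.0000237 × 110323 = -2.61466 m.
Distance: √(5.0864² + 2.61466²) ≈ 5.71909 m.

5.72 meters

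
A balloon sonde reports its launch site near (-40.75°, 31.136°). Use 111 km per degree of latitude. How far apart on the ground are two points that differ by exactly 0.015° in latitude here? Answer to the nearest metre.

Along a meridian 0.015° is 0.015 × 111000 = 1665 m.

1665 metres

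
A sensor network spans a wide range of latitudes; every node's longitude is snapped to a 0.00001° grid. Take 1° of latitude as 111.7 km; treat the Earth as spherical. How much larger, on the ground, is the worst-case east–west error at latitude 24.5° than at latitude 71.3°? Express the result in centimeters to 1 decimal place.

32.9 centimeters

With a 0.00001° grid the true value lies within half a step, ±0.00001°/2 = ±5e-06°, of the stored one.
At 24.5°: 5e-06° × 111700 × cos 24.5° = 5e-06 × 111700 × 0.9100 ≈ 0.50821 m.
Error at 71.3° = 5e-06° × 111700 × cos 71.3° ≈ 0.5585 × 0.3206 = 0.17906 m.
So the lower-latitude error exceeds the higher by 0.50821 − 0.17906 = 0.32915 m.
That is 0.329151 m = 32.915 cm.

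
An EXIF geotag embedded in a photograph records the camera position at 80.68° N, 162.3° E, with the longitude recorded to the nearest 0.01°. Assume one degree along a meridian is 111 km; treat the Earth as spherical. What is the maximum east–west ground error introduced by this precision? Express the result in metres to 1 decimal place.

89.9 metres

Rounding to 2 decimal places leaves the longitude within ±0.005° of the true value.
Parallels shrink by cos φ, so at 80.68° a degree of longitude is 111000 × 0.1619 ≈ 17976.3 m.
Maximum E–W displacement: 0.005 × 17976.3 = 89.8813 m.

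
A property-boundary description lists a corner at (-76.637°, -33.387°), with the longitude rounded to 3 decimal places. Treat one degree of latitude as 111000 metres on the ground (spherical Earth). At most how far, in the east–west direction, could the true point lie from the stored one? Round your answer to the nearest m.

Rounding to 3 decimal places leaves the longitude within ±0.0005° of the true value.
At latitude 76.637° a degree of longitude spans 111000 m × cos 76.637° = 111000 × 0.2311 ≈ 25654.3 m.
East–west error: 0.0005° × 25654.3 m/° ≈ 12.8271 m.

13 m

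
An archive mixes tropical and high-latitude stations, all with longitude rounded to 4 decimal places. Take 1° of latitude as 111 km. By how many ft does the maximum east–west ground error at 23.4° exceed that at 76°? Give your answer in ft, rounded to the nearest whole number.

Rounding to 4 decimal places leaves the longitude within ±5e-05° of the true value.
Error at 23.4° = 5e-05° × 111000 × cos 23.4° ≈ 5.55 × 0.9178 = 5.0935 m.
At 76°: 5e-05° × 111000 × cos 76° = 5e-05 × 111000 × 0.2419 ≈ 1.3427 m.
So the lower-latitude error exceeds the higher by 5.0935 − 1.3427 = 3.7509 m.
Converting: 3.75087 m × 3.2808 ft/m ≈ 12.306 ft.

12 ft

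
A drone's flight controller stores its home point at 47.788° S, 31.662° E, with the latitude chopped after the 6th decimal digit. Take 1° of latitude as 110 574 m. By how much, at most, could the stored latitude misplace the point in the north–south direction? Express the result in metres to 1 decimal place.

Truncating at 6 decimal places can drop up to a full unit in the last place, so the latitude may be off by as much as 1e-06°.
Along the meridian that is 1e-06° × 110574 m/° = 0.110574 m.

0.1 metres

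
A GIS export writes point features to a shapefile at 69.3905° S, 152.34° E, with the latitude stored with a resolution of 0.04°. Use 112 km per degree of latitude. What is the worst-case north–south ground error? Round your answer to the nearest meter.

2240 meters

With a 0.04° grid the true value lies within half a step, ±0.04°/2 = ±0.02°, of the stored one.
North–south distance: 0.02° × 112000 m/° = 2240 m.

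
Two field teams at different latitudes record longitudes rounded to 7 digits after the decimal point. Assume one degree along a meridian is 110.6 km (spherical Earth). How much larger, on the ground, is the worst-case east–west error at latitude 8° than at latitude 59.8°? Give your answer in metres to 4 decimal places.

Rounding to 7 decimal places leaves the longitude within ±5e-08° of the true value.
Error at 8° = 5e-08° × 110600 × cos 8° ≈ 0.00553 × 0.9903 = 0.0054762 m.
Error at 59.8° = 5e-08° × 110600 × cos 59.8° ≈ 0.00553 × 0.5030 = 0.0027817 m.
So the lower-latitude error exceeds the higher by 0.0054762 − 0.0027817 = 0.0026945 m.

0.0027 metres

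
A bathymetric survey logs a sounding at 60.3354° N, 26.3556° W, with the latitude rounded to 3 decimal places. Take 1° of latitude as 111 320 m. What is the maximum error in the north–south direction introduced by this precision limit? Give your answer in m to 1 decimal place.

55.7 m

Rounding to 3 decimal places leaves the latitude within ±0.0005° of the true value.
So the N–S error is at most 0.0005 × 111320 = 55.66 m.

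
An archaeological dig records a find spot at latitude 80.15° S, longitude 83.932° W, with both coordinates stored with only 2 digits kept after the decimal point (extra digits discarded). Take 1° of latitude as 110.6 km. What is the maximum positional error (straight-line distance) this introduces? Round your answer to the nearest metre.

Truncating at 2 decimal places can drop up to a full unit in the last place, so each coordinate may be off by as much as 0.01°.
North–south component: 0.01° × 110600 = 1106 m.
Longitude error → 0.01 × 110600 × cos 80.15° = 0.01 × 110600 × 0.1711 ≈ 189.203 m.
Worst case both components are at the extreme and orthogonal: √(1106² + 189.203²) ≈ 1122.07 m.

1122 metres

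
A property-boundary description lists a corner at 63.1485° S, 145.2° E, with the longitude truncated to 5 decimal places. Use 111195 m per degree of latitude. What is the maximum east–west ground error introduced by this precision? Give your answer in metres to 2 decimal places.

0.50 metres

Truncating at 5 decimal places can drop up to a full unit in the last place, so the longitude may be off by as much as 1e-05°.
At latitude 63.1485° a degree of longitude spans 111195 m × cos 63.1485° = 111195 × 0.4517 ≈ 50224.5 m.
Maximum E–W displacement: 1e-05 × 50224.5 = 0.502245 m.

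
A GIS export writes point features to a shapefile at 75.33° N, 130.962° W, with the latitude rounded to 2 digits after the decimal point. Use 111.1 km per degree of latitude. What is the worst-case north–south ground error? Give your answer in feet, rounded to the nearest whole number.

Rounding to 2 decimal places leaves the latitude within ±0.005° of the true value.
So the N–S error is at most 0.005 × 111100 = 555.5 m.
Converting: 555.5 m × 3.2808 ft/m ≈ 1822.5 ft.

1823 feet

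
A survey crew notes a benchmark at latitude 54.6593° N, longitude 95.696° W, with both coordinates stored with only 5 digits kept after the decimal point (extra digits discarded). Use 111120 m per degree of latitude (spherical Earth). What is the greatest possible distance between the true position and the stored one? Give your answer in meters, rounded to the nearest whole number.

1 meters

Truncating at 5 decimal places can drop up to a full unit in the last place, so each coordinate may be off by as much as 1e-05°.
N–S: 1e-05° × 111120 m/° = 1.1112 m.
East–west component at 54.6593°: 1e-05° × 111120 × cos 54.6593° ≈ 1e-05 × 64275.9 ≈ 0.642759 m.
Worst case both components are at the extreme and orthogonal: √(1.1112² + 0.642759²) ≈ 1.28371 m.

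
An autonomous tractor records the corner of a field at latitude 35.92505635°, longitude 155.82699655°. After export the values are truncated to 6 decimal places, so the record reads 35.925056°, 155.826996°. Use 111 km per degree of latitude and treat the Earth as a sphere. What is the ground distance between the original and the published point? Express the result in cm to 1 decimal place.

Δlat = 35.92505635 − 35.925056 = +0.00000035°; Δlon = 155.82699655 − 155.826996 = +0.00000055°.
N–S: 0.00000035° × 111000 m/° = 0.03885 m.
East–west at this latitude: 0.00000055° × 111000 × cos 35.9251° ≈ 0.00000055 × 89886.2 = 0.0494374 m.
Combined displacement = (0.03885² + 0.0494374²)^½ ≈ 0.0628759 m.
That is 0.0628759 m = 6.2876 cm.

6.3 cm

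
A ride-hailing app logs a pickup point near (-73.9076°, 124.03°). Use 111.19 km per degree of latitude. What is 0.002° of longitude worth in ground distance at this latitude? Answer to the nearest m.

At 73.9076° a degree of longitude is 111190 × cos 73.9076° ≈ 30820.4 m, so 0.002° corresponds to 61.6409 m.

62 m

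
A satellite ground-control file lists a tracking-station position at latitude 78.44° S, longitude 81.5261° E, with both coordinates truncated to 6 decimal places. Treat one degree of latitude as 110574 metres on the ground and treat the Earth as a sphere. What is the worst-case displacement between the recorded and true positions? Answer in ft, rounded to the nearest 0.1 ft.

Truncating at 6 decimal places can drop up to a full unit in the last place, so each coordinate may be off by as much as 1e-06°.
Latitude error → 1e-06 × 110574 = 0.110574 m along the meridian.
Longitude error → 1e-06 × 110574 × cos 78.44° = 1e-06 × 110574 × 0.2004 ≈ 0.0221584 m.
The two errors are perpendicular, so the maximum displacement is √(0.110574² + 0.0221584²) ≈ 0.112772 m.
In feet: 0.112772 m ÷ 0.3048 ≈ 0.36999 ft.

0.4 ft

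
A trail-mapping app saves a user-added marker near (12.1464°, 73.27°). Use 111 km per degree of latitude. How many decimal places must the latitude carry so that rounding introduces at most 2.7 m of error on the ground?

One degree of latitude covers 111000 m.
Rounding to N decimal places gives at most 0.5 × 10⁻ᴺ degrees of error, i.e. 0.5 × 10⁻ᴺ × 111000 m.
Setting 55500 × 10⁻ᴺ ≤ 2.7 gives 10ᴺ ≥ 2.056e+04, i.e. N ≥ 4.31.
So 5 decimal places suffice (0.555 m); 4 would allow up to 5.55 m.

5 decimal places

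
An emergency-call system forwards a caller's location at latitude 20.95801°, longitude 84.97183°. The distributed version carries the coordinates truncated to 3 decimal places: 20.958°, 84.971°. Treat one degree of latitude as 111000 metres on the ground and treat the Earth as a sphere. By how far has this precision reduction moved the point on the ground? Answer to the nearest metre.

The latitude changed by +0.00001° and the longitude by +0.00083°.
North–south shift: 0.00001 × 111000 = 1.11 m.
E–W at 20.958°: 0.00083° × 111000 × cos 20.958° = 0.00083 × 111000 × 0.9338 ≈ 86.0349 m.
Combined displacement = (1.11² + 86.0349²)^½ ≈ 86.0421 m.

86 metres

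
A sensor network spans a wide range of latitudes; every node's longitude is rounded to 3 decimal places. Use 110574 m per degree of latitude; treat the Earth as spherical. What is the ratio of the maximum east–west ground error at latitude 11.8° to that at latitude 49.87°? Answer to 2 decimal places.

1.52

Rounding to 3 decimal places leaves the longitude within ±0.0005° of the true value.
Error at 11.8° = 0.0005° × 110574 × cos 11.8° ≈ 55.287 × 0.9789 = 54.119 m.
At 49.87°: 0.0005° × 110574 × cos 49.87° = 0.0005 × 110574 × 0.6445 ≈ 35.634 m.
Ratio: 54.119 / 35.634 = cos 11.8° / cos 49.87° ≈ 1.5187.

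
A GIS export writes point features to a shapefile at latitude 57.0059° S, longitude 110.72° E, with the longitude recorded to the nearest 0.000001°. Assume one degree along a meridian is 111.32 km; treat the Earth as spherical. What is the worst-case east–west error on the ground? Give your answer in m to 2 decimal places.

Rounding to 6 decimal places leaves the longitude within ±5e-07° of the true value.
One degree of longitude at 57.0059° is 111320 × cos 57.0059° ≈ 111320 × 0.5446 = 60619.6 m.
So at most 5e-07° × 60619.6 ≈ 0.0303098 m east–west.

0.03 m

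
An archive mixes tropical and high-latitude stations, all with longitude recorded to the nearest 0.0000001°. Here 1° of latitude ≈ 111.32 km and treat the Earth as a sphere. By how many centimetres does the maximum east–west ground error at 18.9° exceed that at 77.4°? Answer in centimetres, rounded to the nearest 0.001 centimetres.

0.405 centimetres

Rounding to 7 decimal places leaves the longitude within ±5e-08° of the true value.
At 18.9°: 5e-08° × 111320 × cos 18.9° = 5e-08 × 111320 × 0.9461 ≈ 0.0052659 m.
At 77.4°: 5e-08° × 111320 × cos 77.4° = 5e-08 × 111320 × 0.2181 ≈ 0.0012142 m.
So the lower-latitude error exceeds the higher by 0.0052659 − 0.0012142 = 0.0040517 m.
That is 0.00405173 m = 0.40517 cm.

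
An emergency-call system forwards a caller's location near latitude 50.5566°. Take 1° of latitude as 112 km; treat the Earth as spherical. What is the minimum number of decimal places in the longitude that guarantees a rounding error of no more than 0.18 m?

At 50.5566° one degree of longitude covers 112000 × cos 50.5566° ≈ 112000 × 0.6353 ≈ 71155.4 m.
N decimal places → at most half a unit in the last place, 0.5 × 10⁻ᴺ° = 71155.4/2 × 10⁻ᴺ m.
Setting 35577.7 × 10⁻ᴺ ≤ 0.18 gives 10ᴺ ≥ 1.977e+05, i.e. N ≥ 5.30.
N = 5 would give 0.356 m (too coarse); N = 6 gives 0.0356 m ≤ 0.18 m.

6 decimal places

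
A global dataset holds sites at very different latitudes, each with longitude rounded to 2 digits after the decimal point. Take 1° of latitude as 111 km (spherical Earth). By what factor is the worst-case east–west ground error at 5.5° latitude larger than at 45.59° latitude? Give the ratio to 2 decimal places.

1.42

Rounding to 2 decimal places leaves the longitude within ±0.005° of the true value.
At 5.5°: 0.005° × 111000 × cos 5.5° = 0.005 × 111000 × 0.9954 ≈ 552.44 m.
At 45.59°: 0.005° × 111000 × cos 45.59° = 0.005 × 111000 × 0.6998 ≈ 388.38 m.
Ratio: 552.44 / 388.38 = cos 5.5° / cos 45.59° ≈ 1.4224.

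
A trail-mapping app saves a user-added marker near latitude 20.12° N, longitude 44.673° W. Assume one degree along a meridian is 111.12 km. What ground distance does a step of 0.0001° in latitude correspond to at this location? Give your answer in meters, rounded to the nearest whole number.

11 meters

Along a meridian 0.0001° is 0.0001 × 111120 = 11.112 m.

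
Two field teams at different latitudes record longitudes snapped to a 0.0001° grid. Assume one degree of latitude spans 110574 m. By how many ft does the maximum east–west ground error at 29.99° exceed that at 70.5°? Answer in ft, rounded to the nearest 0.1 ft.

With a 0.0001° grid the true value lies within half a step, ±0.0001°/2 = ±5e-05°, of the stored one.
At 29.99°: 5e-05° × 110574 × cos 29.99° = 5e-05 × 110574 × 0.8661 ≈ 4.7885 m.
Error at 70.5° = 5e-05° × 110574 × cos 70.5° ≈ 5.5287 × 0.3338 = 1.8455 m.
Difference: 4.7885 − 1.8455 = 2.943 m.
Converting: 2.94296 m × 3.2808 ft/m ≈ 9.6554 ft.

9.7 ft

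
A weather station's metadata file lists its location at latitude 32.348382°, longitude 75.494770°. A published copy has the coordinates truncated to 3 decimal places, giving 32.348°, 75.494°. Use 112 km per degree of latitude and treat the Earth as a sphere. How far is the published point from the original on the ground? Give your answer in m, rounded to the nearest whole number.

84 m

The latitude changed by +0.000382° and the longitude by +0.000770°.
N–S: 0.000382° × 112000 m/° = 42.784 m.
East–west at this latitude: 0.000770° × 112000 × cos 32.348° ≈ 0.000770 × 94619.2 = 72.8567 m.
Distance: √(42.784² + 72.8567²) ≈ 84.4901 m.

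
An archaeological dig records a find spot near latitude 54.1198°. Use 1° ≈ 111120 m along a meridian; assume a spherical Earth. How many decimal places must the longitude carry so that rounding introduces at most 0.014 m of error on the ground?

7 decimal places

At 54.1198° one degree of longitude covers 111120 × cos 54.1198° ≈ 111120 × 0.5861 ≈ 65126.6 m.
With N decimal places the half-ulp bound is 0.5·10⁻ᴺ°, or 0.5·10⁻ᴺ × 65126.6 m on the ground.
Setting 32563.3 × 10⁻ᴺ ≤ 0.014 gives 10ᴺ ≥ 2.326e+06, i.e. N ≥ 6.37.
N = 6 would give 0.0326 m (too coarse); N = 7 gives 0.00326 m ≤ 0.014 m.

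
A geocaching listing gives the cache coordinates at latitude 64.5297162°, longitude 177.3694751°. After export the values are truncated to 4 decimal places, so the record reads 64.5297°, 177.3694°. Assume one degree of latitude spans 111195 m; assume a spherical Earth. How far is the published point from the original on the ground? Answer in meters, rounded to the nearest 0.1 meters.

Δlat = 64.5297162 − 64.5297 = +0.0000162°; Δlon = 177.3694751 − 177.3694 = +0.0000751°.
N–S: 0.0000162° × 111195 m/° = 1.80136 m.
East–west at this latitude: 0.0000751° × 111195 × cos 64.5297° ≈ 0.0000751 × 47818.7 = 3.59118 m.
Hypotenuse of the two orthogonal shifts: √(1.80136² + 3.59118²) = 4.01765 m.

4.0 meters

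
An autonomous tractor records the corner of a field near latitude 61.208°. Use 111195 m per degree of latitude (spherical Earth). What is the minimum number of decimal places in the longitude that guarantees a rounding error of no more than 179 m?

At 61.208° one degree of longitude covers 111195 × cos 61.208° ≈ 111195 × 0.4816 ≈ 53555 m.
With N decimal places the half-ulp bound is 0.5·10⁻ᴺ°, or 0.5·10⁻ᴺ × 53555 m on the ground.
Need 0.5 × 53555 × 10⁻ᴺ ≤ 179 → 10⁻ᴺ ≤ 6.685e-03, so N ≥ 2.17.
So 3 decimal places suffice (26.8 m); 2 would allow up to 268 m.

3 decimal places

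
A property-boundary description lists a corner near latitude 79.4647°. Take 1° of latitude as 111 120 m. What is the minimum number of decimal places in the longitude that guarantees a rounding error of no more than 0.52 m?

5

At 79.4647° one degree of longitude covers 111120 × cos 79.4647° ≈ 111120 × 0.1828 ≈ 20317.3 m.
N decimal places → at most half a unit in the last place, 0.5 × 10⁻ᴺ° = 20317.3/2 × 10⁻ᴺ m.
Setting 10158.7 × 10⁻ᴺ ≤ 0.52 gives 10ᴺ ≥ 1.954e+04, i.e. N ≥ 4.29.
N = 4 would give 1.02 m (too coarse); N = 5 gives 0.102 m ≤ 0.52 m.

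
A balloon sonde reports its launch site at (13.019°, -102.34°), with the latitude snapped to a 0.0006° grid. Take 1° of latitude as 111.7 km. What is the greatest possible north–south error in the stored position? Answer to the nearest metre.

With a 0.0006° grid the true value lies within half a step, ±0.0006°/2 = ±0.0003°, of the stored one.
Along the meridian that is 0.0003° × 111700 m/° = 33.51 m.

34 metres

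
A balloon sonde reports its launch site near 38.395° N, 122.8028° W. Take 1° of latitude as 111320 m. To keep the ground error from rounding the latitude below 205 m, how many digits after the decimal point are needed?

3 decimal places

One degree of latitude covers 111320 m.
With N decimal places the half-ulp bound is 0.5·10⁻ᴺ°, or 0.5·10⁻ᴺ × 111320 m on the ground.
Need 0.5 × 111320 × 10⁻ᴺ ≤ 205 → 10⁻ᴺ ≤ 3.683e-03, so N ≥ 2.43.
N = 2 would give 557 m (too coarse); N = 3 gives 55.7 m ≤ 205 m.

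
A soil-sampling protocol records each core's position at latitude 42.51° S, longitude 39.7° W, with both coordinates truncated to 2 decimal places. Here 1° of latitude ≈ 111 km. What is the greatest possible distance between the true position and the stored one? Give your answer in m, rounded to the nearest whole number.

1379 m

Truncating at 2 decimal places can drop up to a full unit in the last place, so each coordinate may be off by as much as 0.01°.
North–south component: 0.01° × 111000 = 1110 m.
E–W at 42.51°: 0.01° × 111000 × cos 42.51° = 0.01 × 111000 × 0.7372 ≈ 818.247 m.
Combining orthogonally: (1110² + 818.247²)^½ ≈ 1379 m.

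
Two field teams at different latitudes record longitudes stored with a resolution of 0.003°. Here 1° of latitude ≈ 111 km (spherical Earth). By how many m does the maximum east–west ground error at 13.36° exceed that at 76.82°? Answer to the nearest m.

124 m

With a 0.003° grid the true value lies within half a step, ±0.003°/2 = ±0.0015°, of the stored one.
At 13.36°: 0.0015° × 111000 × cos 13.36° = 0.0015 × 111000 × 0.9729 ≈ 161.99 m.
At 76.82°: 0.0015° × 111000 × cos 76.82° = 0.0015 × 111000 × 0.2280 ≈ 37.964 m.
Difference: 161.99 − 37.964 = 124.03 m.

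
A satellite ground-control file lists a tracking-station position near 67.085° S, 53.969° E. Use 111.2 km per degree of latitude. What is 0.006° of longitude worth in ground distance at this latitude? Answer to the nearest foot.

0.006° of longitude at 67.085° is 0.006 × 111200 × cos 67.085° ≈ 0.006 × 43297.4 = 259.784 m.
In feet: 259.784 m ÷ 0.3048 ≈ 852.31 ft.

852 feet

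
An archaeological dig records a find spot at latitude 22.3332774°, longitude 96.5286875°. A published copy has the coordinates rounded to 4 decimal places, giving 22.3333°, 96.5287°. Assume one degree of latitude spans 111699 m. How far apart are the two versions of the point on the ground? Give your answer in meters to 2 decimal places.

The latitude changed by -0.0000226° and the longitude by -0.0000125°.
North–south shift: -0.0000226 × 111699 = -2.5244 m.
E–W at 22.3333°: -0.0000125° × 111699 × cos 22.3333° = -0.0000125 × 111699 × 0.9250 ≈ -1.2915 m.
Combined displacement = (2.5244² + 1.2915²)^½ ≈ 2.83559 m.

2.84 meters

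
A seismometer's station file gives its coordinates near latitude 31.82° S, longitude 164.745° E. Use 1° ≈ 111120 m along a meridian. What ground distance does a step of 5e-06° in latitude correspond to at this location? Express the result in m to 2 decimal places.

5e-06° × 111120 m/° = 0.5556 m.

0.56 m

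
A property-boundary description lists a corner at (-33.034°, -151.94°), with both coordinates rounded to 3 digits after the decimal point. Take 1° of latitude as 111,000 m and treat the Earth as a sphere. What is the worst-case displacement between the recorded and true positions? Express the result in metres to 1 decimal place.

72.4 metres

Rounding to 3 decimal places leaves each coordinate within ±0.0005° of the true value.
North–south component: 0.0005° × 111000 = 55.5 m.
East–west component at 33.034°: 0.0005° × 111000 × cos 33.034° ≈ 0.0005 × 93056.5 ≈ 46.5283 m.
Worst case both components are at the extreme and orthogonal: √(55.5² + 46.5283²) ≈ 72.4233 m.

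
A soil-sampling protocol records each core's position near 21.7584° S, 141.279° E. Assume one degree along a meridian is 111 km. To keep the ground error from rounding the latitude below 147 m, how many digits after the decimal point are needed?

One degree of latitude covers 111000 m.
N decimal places → at most half a unit in the last place, 0.5 × 10⁻ᴺ° = 111000/2 × 10⁻ᴺ m.
Setting 55500 × 10⁻ᴺ ≤ 147 gives 10ᴺ ≥ 377.6, i.e. N ≥ 2.58.
N = 2 would give 555 m (too coarse); N = 3 gives 55.5 m ≤ 147 m.

3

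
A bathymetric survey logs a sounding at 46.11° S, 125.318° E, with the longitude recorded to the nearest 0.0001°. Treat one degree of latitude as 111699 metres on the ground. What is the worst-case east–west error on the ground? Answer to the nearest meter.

Rounding to 4 decimal places leaves the longitude within ±5e-05° of the true value.
Parallels shrink by cos φ, so at 46.11° a degree of longitude is 111699 × 0.6933 ≈ 77438.2 m.
So at most 5e-05° × 77438.2 ≈ 3.87191 m east–west.

4 meters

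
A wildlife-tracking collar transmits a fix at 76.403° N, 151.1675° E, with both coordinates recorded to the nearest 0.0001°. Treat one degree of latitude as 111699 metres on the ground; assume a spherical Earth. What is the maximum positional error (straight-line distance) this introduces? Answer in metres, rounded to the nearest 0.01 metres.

5.74 metres

Rounding to 4 decimal places leaves each coordinate within ±5e-05° of the true value.
North–south component: 5e-05° × 111699 = 5.58495 m.
Longitude error → 5e-05 × 111699 × cos 76.403° = 5e-05 × 111699 × 0.2351 ≈ 1.31297 m.
Combining orthogonally: (5.58495² + 1.31297²)^½ ≈ 5.73721 m.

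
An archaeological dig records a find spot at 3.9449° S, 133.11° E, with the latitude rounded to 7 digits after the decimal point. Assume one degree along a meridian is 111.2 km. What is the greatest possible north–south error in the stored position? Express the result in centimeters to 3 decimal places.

Rounding to 7 decimal places leaves the latitude within ±5e-08° of the true value.
So the N–S error is at most 5e-08 × 111200 = 0.00556 m.
That is 0.00556 m = 0.556 cm.

0.556 centimeters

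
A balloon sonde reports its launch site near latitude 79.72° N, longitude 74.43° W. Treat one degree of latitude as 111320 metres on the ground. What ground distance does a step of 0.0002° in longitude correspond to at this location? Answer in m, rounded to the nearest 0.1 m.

4.0 m

At 79.72° a degree of longitude is 111320 × cos 79.72° ≈ 19866 m, so 0.0002° corresponds to 3.97321 m.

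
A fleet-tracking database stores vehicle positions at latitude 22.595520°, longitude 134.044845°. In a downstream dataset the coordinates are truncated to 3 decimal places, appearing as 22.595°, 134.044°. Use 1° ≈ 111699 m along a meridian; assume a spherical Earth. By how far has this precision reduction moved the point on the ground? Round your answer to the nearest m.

105 m

Δlat = 22.595520 − 22.595 = +0.000520°; Δlon = 134.044845 − 134.044 = +0.000845°.
N–S: 0.000520° × 111699 m/° = 58.0835 m.
E–W at 22.595°: 0.000845° × 111699 × cos 22.595° = 0.000845 × 111699 × 0.9232 ≈ 87.141 m.
Combined displacement = (58.0835² + 87.141²)^½ ≈ 104.725 m.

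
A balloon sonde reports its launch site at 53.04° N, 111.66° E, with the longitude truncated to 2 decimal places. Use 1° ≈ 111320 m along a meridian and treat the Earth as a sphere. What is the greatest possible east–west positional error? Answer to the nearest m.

669 m

Truncating at 2 decimal places can drop up to a full unit in the last place, so the longitude may be off by as much as 0.01°.
At latitude 53.04° a degree of longitude spans 111320 m × cos 53.04° = 111320 × 0.6013 ≈ 66932 m.
So at most 0.01° × 66932 ≈ 669.32 m east–west.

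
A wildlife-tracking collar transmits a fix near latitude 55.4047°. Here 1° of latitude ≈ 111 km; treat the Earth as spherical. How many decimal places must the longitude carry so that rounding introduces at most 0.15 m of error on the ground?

At 55.4047° one degree of longitude covers 111000 × cos 55.4047° ≈ 111000 × 0.5678 ≈ 63023.2 m.
N decimal places → at most half a unit in the last place, 0.5 × 10⁻ᴺ° = 63023.2/2 × 10⁻ᴺ m.
Need 0.5 × 63023.2 × 10⁻ᴺ ≤ 0.15 → 10⁻ᴺ ≤ 4.760e-06, so N ≥ 5.32.
At 5 places the error can reach 0.315 m, but 6 places keeps it to 0.0315 m.

6 decimal places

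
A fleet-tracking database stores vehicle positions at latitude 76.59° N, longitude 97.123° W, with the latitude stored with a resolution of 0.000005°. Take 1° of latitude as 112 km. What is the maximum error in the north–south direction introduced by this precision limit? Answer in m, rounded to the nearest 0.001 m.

0.280 m

With a 0.000005° grid the true value lies within half a step, ±0.000005°/2 = ±2.5e-06°, of the stored one.
North–south distance: 2.5e-06° × 112000 m/° = 0.28 m.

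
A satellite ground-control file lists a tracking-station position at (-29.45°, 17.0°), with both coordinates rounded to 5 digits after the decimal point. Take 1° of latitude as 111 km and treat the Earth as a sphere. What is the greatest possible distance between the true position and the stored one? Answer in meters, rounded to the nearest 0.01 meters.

0.74 meters

Rounding to 5 decimal places leaves each coordinate within ±5e-06° of the true value.
Latitude error → 5e-06 × 111000 = 0.555 m along the meridian.
E–W at 29.45°: 5e-06° × 111000 × cos 29.45° = 5e-06 × 111000 × 0.8708 ≈ 0.483286 m.
The two errors are perpendicular, so the maximum displacement is √(0.555² + 0.483286²) ≈ 0.735928 m.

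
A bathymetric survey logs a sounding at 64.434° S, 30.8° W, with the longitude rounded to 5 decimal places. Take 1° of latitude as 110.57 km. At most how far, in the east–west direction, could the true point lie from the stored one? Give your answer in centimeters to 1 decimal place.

Rounding to 5 decimal places leaves the longitude within ±5e-06° of the true value.
At latitude 64.434° a degree of longitude spans 110570 m × cos 64.434° = 110570 × 0.4316 ≈ 47716.5 m.
East–west error: 5e-06° × 47716.5 m/° ≈ 0.238583 m.
That is 0.238583 m = 23.858 cm.

23.9 centimeters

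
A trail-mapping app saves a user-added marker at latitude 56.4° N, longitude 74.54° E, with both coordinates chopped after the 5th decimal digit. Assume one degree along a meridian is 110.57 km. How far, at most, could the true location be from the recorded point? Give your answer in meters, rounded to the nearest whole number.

Truncating at 5 decimal places can drop up to a full unit in the last place, so each coordinate may be off by as much as 1e-05°.
N–S: 1e-05° × 110570 m/° = 1.1057 m.
E–W at 56.4°: 1e-05° × 110570 × cos 56.4° = 1e-05 × 110570 × 0.5534 ≈ 0.611885 m.
Worst case both components are at the extreme and orthogonal: √(1.1057² + 0.611885²) ≈ 1.26372 m.

1 meters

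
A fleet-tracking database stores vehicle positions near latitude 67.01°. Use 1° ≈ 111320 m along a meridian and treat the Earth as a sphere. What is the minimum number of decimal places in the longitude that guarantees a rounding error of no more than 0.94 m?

At 67.01° one degree of longitude covers 111320 × cos 67.01° ≈ 111320 × 0.3906 ≈ 43478.3 m.
Rounding to N decimal places gives at most 0.5 × 10⁻ᴺ degrees of error, i.e. 0.5 × 10⁻ᴺ × 43478.3 m.
Need 0.5 × 43478.3 × 10⁻ᴺ ≤ 0.94 → 10⁻ᴺ ≤ 4.324e-05, so N ≥ 4.36.
So 5 decimal places suffice (0.217 m); 4 would allow up to 2.17 m.

5 decimal places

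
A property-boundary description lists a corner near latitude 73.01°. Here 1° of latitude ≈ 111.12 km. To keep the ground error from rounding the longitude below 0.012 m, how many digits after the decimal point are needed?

7 decimal places

At 73.01° one degree of longitude covers 111120 × cos 73.01° ≈ 111120 × 0.2922 ≈ 32469.8 m.
With N decimal places the half-ulp bound is 0.5·10⁻ᴺ°, or 0.5·10⁻ᴺ × 32469.8 m on the ground.
Need 0.5 × 32469.8 × 10⁻ᴺ ≤ 0.012 → 10⁻ᴺ ≤ 7.391e-07, so N ≥ 6.13.
At 6 places the error can reach 0.0162 m, but 7 places keeps it to 0.00162 m.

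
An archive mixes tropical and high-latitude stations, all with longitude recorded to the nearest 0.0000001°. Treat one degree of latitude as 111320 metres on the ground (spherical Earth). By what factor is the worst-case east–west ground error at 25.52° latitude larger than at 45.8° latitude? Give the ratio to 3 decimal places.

1.294

Rounding to 7 decimal places leaves the longitude within ±5e-08° of the true value.
At 25.52°: 5e-08° × 111320 × cos 25.52° = 5e-08 × 111320 × 0.9024 ≈ 0.005023 m.
At 45.8°: 5e-08° × 111320 × cos 45.8° = 5e-08 × 111320 × 0.6972 ≈ 0.0038804 m.
Ratio: 0.005023 / 0.0038804 = cos 25.52° / cos 45.8° ≈ 1.2944.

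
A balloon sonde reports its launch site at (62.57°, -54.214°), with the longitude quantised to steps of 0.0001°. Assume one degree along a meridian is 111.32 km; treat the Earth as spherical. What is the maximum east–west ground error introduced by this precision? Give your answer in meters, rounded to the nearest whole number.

With a 0.0001° grid the true value lies within half a step, ±0.0001°/2 = ±5e-05°, of the stored one.
At latitude 62.57° a degree of longitude spans 111320 m × cos 62.57° = 111320 × 0.4607 ≈ 51281.2 m.
Maximum E–W displacement: 5e-05 × 51281.2 = 2.56406 m.

3 meters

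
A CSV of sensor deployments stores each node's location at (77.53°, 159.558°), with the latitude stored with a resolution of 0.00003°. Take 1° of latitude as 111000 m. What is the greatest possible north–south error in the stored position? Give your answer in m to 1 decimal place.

1.7 m

With a 0.00003° grid the true value lies within half a step, ±0.00003°/2 = ±1.5e-05°, of the stored one.
North–south distance: 1.5e-05° × 111000 m/° = 1.665 m.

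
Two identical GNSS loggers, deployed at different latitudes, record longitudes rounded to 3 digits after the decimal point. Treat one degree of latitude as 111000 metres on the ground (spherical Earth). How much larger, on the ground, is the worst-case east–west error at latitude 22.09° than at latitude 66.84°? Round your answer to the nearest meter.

Rounding to 3 decimal places leaves the longitude within ±0.0005° of the true value.
Error at 22.09° = 0.0005° × 111000 × cos 22.09° ≈ 55.5 × 0.9266 = 51.426 m.
At 66.84°: 0.0005° × 111000 × cos 66.84° = 0.0005 × 111000 × 0.3933 ≈ 21.828 m.
Difference: 51.426 − 21.828 = 29.598 m.

30 meters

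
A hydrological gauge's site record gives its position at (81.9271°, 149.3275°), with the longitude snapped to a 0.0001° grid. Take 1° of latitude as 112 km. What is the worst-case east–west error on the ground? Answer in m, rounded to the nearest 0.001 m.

0.786 m

With a 0.0001° grid the true value lies within half a step, ±0.0001°/2 = ±5e-05°, of the stored one.
Parallels shrink by cos φ, so at 81.9271° a degree of longitude is 112000 × 0.1404 ≈ 15728.5 m.
Maximum E–W displacement: 5e-05 × 15728.5 = 0.786425 m.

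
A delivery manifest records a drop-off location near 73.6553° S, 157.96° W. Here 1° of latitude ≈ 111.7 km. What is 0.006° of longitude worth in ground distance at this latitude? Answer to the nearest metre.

One degree of longitude here spans 111700 × cos 73.6553° = 111700 × 0.2814 ≈ 31434.1 m; 0.006° of that is 188.605 m.

189 metres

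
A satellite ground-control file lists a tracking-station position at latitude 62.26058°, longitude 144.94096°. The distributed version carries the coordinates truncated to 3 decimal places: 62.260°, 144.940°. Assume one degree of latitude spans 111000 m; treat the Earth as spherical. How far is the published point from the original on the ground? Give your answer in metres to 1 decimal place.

81.3 metres

Δlat = 62.26058 − 62.260 = +0.00058°; Δlon = 144.94096 − 144.940 = +0.00096°.
North–south shift: 0.00058 × 111000 = 64.38 m.
E–W at 62.26°: 0.00096° × 111000 × cos 62.26° = 0.00096 × 111000 × 0.4655 ≈ 49.5994 m.
Hypotenuse of the two orthogonal shifts: √(64.38² + 49.5994²) = 81.2705 m.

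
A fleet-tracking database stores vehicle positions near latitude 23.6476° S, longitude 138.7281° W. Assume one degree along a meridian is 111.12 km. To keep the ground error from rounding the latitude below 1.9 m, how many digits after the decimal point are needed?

5 decimal places

One degree of latitude covers 111120 m.
N decimal places → at most half a unit in the last place, 0.5 × 10⁻ᴺ° = 111120/2 × 10⁻ᴺ m.
Need 0.5 × 111120 × 10⁻ᴺ ≤ 1.9 → 10⁻ᴺ ≤ 3.420e-05, so N ≥ 4.47.
N = 4 would give 5.56 m (too coarse); N = 5 gives 0.556 m ≤ 1.9 m.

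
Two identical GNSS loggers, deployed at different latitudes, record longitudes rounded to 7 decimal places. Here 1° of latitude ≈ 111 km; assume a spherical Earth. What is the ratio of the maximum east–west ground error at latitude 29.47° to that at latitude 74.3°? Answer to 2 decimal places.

3.22

Rounding to 7 decimal places leaves the longitude within ±5e-08° of the true value.
Error at 29.47° = 5e-08° × 111000 × cos 29.47° ≈ 0.00555 × 0.8706 = 0.0048319 m.
At 74.3°: 5e-08° × 111000 × cos 74.3° = 5e-08 × 111000 × 0.2706 ≈ 0.0015018 m.
Ratio: 0.0048319 / 0.0015018 = cos 29.47° / cos 74.3° ≈ 3.2173.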